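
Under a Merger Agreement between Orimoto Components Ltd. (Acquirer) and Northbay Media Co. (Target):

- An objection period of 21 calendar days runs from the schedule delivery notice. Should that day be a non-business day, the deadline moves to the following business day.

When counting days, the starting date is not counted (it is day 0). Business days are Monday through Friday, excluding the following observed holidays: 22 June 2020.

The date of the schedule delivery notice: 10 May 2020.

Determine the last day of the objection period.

The last day of the objection period: 21 calendar days after 10 May 2020 is 31 May 2020. That falls on a Sunday, so it rolls to the next business day, Monday, 1 June 2020.

1 June 2020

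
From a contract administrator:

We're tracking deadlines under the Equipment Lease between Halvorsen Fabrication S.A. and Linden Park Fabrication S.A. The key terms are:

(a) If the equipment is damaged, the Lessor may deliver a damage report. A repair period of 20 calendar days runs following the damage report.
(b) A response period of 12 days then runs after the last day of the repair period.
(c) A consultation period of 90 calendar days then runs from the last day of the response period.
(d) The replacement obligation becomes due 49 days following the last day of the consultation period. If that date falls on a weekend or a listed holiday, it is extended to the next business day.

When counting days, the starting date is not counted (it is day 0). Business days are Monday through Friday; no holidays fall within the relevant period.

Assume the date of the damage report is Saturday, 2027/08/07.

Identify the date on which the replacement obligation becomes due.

2028/01/25

The last day of the repair period: 2027/08/07 + 20 days = 2027/08/27.
The last day of the response period: 2027/08/27 + 12 days = 2027/09/08.
The last day of the consultation period: 2027/09/08 + 90 days = 2027/12/07.
The date on which the replacement obligation becomes due: 49 calendar days after 2027/12/07 is 2028/01/25. 2028/01/25 is a Tuesday, so no roll-forward applies.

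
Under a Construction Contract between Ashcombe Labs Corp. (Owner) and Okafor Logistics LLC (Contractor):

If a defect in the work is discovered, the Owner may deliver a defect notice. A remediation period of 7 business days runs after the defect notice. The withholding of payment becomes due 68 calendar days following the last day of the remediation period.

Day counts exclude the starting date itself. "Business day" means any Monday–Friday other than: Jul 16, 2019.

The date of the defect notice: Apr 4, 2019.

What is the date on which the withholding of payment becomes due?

From Thursday, Apr 4, 2019, 7 business days (Apr 5, Apr 8, Apr 9, Apr 10, Apr 11, Apr 12, Apr 15, skipping weekends) brings us to Monday, Apr 15, 2019, which is the last day of the remediation period.
The date on which the withholding of payment becomes due: Apr 15, 2019 + 68 days = Jun 22, 2019.

Jun 22, 2019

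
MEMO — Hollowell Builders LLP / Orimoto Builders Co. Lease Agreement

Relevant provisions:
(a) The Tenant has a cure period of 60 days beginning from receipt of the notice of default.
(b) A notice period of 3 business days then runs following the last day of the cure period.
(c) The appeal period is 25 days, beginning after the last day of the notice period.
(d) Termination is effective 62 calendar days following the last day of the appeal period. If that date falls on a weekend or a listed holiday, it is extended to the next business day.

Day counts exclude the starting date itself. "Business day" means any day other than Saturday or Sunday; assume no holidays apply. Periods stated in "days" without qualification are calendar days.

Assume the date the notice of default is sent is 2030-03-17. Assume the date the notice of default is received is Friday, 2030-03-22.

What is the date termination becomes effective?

2030-08-19

Adding 60 calendar days to 2030-03-22 gives 2030-05-21, which is the last day of the cure period.
From Tuesday, 2030-05-21, 3 business days (May 22, May 23, May 24, skipping weekends) brings us to Friday, 2030-05-24, which is the last day of the notice period.
The last day of the appeal period: 2030-05-24 + 25 days = 2030-06-18.
Adding 62 calendar days to 2030-06-18 gives 2030-08-19, which is the date termination becomes effective. 2030-08-19 is a Monday, so no roll-forward applies.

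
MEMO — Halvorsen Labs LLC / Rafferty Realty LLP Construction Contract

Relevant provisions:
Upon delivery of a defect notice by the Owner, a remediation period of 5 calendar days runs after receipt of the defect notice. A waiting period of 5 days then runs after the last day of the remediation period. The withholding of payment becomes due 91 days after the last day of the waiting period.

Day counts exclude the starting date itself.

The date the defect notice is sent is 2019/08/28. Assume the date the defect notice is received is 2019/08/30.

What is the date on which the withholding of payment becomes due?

2019/12/09

The last day of the remediation period: 5 calendar days after 2019/08/30 is 2019/09/04.
Adding 5 calendar days to 2019/09/04 gives 2019/09/09, which is the last day of the waiting period.
The date on which the withholding of payment becomes due: 2019/09/09 + 91 days = 2019/12/09.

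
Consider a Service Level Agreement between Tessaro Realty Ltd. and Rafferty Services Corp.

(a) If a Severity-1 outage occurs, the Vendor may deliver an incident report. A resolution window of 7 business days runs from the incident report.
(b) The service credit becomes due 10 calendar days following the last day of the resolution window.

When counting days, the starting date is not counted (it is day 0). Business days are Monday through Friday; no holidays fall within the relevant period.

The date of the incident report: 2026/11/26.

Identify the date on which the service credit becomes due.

2026/12/17

The last day of the resolution window: counting 7 business days from Thursday, 2026/11/26 (Nov 27, Nov 30, Dec 1, Dec 2, Dec 3, Dec 4, Dec 7, skipping weekends) reaches Monday, 2026/12/07.
The date on which the service credit becomes due: 10 calendar days after 2026/12/07 is 2026/12/17.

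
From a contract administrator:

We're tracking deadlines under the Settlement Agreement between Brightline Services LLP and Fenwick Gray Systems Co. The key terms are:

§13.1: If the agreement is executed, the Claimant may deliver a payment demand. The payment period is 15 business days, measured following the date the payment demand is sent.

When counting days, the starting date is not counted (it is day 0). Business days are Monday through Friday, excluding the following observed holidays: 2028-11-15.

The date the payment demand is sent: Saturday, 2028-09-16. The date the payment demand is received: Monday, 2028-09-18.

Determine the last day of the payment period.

The last day of the payment period: counting 15 business days from Saturday, 2028-09-16 (Sep 18, Sep 19, Sep 20, Sep 21, …, Oct 4, Oct 5, Oct 6, skipping weekends) reaches Friday, 2028-10-06.

2028-10-06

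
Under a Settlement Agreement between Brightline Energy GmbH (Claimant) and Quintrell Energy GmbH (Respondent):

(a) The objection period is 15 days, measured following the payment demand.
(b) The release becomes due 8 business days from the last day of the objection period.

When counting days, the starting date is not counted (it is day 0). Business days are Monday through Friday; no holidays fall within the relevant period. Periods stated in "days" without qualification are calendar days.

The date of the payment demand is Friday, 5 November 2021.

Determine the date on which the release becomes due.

The last day of the objection period: 15 calendar days after 5 November 2021 is 20 November 2021.
The date on which the release becomes due: counting 8 business days from Saturday, 20 November 2021 (Nov 22, Nov 23, Nov 24, Nov 25, Nov 26, Nov 29, Nov 30, Dec 1, skipping weekends) reaches Wednesday, 1 December 2021.

1 December 2021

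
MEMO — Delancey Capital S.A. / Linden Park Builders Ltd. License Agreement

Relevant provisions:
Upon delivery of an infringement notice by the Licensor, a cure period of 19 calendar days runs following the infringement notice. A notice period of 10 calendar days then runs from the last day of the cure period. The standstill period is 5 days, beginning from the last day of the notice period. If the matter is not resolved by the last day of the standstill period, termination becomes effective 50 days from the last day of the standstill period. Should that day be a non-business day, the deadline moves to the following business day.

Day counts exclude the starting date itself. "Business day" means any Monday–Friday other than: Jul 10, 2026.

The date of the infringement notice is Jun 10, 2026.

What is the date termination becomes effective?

Sep 2, 2026

Adding 19 calendar days to Jun 10, 2026 gives Jun 29, 2026, which is the last day of the cure period.
Adding 10 calendar days to Jun 29, 2026 gives Jul 9, 2026, which is the last day of the notice period.
The last day of the standstill period: 5 calendar days after Jul 9, 2026 is Jul 14, 2026.
The date termination becomes effective: 50 calendar days after Jul 14, 2026 is Sep 2, 2026. Sep 2, 2026 is a Wednesday and is not a listed holiday, so no roll-forward applies.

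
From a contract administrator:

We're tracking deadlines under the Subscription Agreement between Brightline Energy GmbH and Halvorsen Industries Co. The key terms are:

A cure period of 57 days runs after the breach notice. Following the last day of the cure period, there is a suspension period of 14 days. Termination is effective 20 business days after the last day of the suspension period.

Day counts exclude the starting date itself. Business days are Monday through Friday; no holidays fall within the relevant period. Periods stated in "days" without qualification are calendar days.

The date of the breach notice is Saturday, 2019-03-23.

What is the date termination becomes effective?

The last day of the cure period: 57 calendar days after 2019-03-23 is 2019-05-19.
Adding 14 calendar days to 2019-05-19 gives 2019-06-02, which is the last day of the suspension period.
The date termination becomes effective: counting 20 business days from Sunday, 2019-06-02 (Jun 3, Jun 4, Jun 5, Jun 6, …, Jun 26, Jun 27, Jun 28, skipping weekends) reaches Friday, 2019-06-28.

2019-06-28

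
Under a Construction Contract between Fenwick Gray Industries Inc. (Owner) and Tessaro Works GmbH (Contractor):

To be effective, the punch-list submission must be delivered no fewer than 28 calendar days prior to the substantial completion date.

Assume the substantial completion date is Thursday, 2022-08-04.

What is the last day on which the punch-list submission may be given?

2022-07-07

Counting back 28 calendar days from 2022-08-04 gives 2022-07-07.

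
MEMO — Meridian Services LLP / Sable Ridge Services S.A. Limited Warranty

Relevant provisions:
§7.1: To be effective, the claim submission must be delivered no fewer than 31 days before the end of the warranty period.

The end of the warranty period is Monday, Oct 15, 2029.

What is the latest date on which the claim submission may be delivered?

Oct 15, 2029 minus 31 days is Sep 14, 2029.

Sep 14, 2029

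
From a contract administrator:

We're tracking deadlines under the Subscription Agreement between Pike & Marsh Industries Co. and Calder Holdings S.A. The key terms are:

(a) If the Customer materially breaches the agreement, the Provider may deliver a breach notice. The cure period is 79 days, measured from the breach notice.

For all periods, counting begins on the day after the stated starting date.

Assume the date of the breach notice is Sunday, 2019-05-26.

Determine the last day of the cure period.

The last day of the cure period: 79 calendar days after 2019-05-26 is 2019-08-13.

2019-08-13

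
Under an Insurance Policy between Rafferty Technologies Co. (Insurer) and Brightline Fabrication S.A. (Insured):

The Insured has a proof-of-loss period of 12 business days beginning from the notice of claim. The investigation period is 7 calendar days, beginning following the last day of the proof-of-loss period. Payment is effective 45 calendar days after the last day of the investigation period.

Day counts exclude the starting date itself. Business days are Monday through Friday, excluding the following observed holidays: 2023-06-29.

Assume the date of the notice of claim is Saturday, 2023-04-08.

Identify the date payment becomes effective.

2023-06-16

From Saturday, 2023-04-08, 12 business days (Apr 10, Apr 11, Apr 12, Apr 13, …, Apr 21, Apr 24, Apr 25, skipping weekends) brings us to Tuesday, 2023-04-25, which is the last day of the proof-of-loss period.
The last day of the investigation period: 2023-04-25 + 7 days = 2023-05-02.
Adding 45 calendar days to 2023-05-02 gives 2023-06-16, which is the date payment becomes effective.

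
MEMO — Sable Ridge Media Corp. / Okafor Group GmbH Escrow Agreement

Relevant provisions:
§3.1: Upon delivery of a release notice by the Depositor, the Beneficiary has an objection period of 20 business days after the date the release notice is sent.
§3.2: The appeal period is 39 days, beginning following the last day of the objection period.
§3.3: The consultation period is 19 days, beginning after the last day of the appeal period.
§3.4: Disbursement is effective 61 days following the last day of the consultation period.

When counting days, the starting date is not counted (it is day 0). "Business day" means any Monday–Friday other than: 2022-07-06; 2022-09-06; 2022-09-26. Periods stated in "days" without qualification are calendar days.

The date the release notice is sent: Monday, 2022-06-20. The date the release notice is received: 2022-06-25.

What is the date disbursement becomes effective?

2022-11-15

The last day of the objection period: counting 20 business days from Monday, 2022-06-20 (Jun 21, Jun 22, Jun 23, Jun 24, …, Jul 15, Jul 18, Jul 19, skipping weekends and the listed holiday on Jul 6) reaches Tuesday, 2022-07-19.
The last day of the appeal period: 39 calendar days after 2022-07-19 is 2022-08-27.
The last day of the consultation period: 19 calendar days after 2022-08-27 is 2022-09-15.
The date disbursement becomes effective: 61 calendar days after 2022-09-15 is 2022-11-15.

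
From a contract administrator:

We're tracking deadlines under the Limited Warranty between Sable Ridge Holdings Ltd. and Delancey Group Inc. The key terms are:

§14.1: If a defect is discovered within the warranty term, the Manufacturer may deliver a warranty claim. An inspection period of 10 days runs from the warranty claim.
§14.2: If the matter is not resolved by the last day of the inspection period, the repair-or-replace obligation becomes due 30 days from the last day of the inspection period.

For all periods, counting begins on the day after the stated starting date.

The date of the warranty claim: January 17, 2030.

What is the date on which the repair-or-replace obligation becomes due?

February 26, 2030

The last day of the inspection period: 10 calendar days after January 17, 2030 is January 27, 2030.
Adding 30 calendar days to January 27, 2030 gives February 26, 2030, which is the date on which the repair-or-replace obligation becomes due.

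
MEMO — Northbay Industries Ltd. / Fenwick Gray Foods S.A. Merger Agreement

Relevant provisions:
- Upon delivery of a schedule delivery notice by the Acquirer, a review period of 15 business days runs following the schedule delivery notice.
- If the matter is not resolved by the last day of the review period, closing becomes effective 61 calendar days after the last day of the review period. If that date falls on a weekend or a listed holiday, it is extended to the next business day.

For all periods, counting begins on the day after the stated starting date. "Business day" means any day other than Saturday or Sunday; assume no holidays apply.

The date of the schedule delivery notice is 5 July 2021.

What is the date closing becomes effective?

The last day of the review period: counting 15 business days from Monday, 5 July 2021 (Jul 6, Jul 7, Jul 8, Jul 9, …, Jul 22, Jul 23, Jul 26, skipping weekends) reaches Monday, 26 July 2021.
The date closing becomes effective: 61 calendar days after 26 July 2021 is 25 September 2021. That falls on a Saturday, so it rolls to the next business day, Monday, 27 September 2021.

27 September 2021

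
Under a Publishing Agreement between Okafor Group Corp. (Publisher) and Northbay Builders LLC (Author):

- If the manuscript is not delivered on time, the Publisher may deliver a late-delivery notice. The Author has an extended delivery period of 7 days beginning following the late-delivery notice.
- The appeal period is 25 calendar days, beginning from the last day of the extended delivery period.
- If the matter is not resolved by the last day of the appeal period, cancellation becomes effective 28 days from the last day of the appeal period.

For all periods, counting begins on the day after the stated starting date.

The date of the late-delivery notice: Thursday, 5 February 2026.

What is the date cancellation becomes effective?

6 April 2026

Adding 7 calendar days to 5 February 2026 gives 12 February 2026, which is the last day of the extended delivery period.
Adding 25 calendar days to 12 February 2026 gives 9 March 2026, which is the last day of the appeal period.
The date cancellation becomes effective: 9 March 2026 + 28 days = 6 April 2026.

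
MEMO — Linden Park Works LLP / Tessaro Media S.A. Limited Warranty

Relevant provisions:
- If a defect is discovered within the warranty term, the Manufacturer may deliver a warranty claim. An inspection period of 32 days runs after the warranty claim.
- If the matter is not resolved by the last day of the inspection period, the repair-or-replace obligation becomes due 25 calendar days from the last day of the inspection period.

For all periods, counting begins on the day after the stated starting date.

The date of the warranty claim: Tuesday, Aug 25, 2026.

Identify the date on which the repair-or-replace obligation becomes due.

The last day of the inspection period: Aug 25, 2026 + 32 days = Sep 26, 2026.
The date on which the repair-or-replace obligation becomes due: Sep 26, 2026 + 25 days = Oct 21, 2026.

Oct 21, 2026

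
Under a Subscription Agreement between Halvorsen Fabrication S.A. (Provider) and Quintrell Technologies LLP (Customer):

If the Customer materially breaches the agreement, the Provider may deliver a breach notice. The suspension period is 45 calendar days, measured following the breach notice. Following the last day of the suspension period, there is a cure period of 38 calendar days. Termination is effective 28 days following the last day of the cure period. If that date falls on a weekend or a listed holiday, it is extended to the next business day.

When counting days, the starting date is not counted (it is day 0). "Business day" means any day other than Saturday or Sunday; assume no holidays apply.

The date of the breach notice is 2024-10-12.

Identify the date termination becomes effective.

The last day of the suspension period: 45 calendar days after 2024-10-12 is 2024-11-26.
Adding 38 calendar days to 2024-11-26 gives 2025-01-03, which is the last day of the cure period.
The date termination becomes effective: 2025-01-03 + 28 days = 2025-01-31. 2025-01-31 is a Friday, so no roll-forward applies.

2025-01-31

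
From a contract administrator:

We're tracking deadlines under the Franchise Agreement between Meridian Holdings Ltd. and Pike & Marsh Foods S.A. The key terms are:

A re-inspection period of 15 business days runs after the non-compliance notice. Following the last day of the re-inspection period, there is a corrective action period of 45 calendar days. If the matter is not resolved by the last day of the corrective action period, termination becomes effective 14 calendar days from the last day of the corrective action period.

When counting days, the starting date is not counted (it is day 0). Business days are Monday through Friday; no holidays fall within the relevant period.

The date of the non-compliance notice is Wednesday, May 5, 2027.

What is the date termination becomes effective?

Jul 24, 2027

The last day of the re-inspection period: 15 business days after Wednesday, May 5, 2027, skipping weekends — May 6, May 7, May 10, May 11, …, May 24, May 25, May 26 — lands on Wednesday, May 26, 2027.
The last day of the corrective action period: 45 calendar days after May 26, 2027 is Jul 10, 2027.
The date termination becomes effective: 14 calendar days after Jul 10, 2027 is Jul 24, 2027.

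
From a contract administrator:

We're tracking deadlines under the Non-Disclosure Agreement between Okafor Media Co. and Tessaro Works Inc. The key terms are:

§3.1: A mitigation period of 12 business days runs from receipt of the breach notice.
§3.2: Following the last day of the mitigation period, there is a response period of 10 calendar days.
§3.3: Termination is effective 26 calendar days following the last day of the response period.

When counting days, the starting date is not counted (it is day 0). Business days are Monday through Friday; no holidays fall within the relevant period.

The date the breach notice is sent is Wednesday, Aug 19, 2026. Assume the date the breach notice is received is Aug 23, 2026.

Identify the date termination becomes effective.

Oct 14, 2026

From Sunday, Aug 23, 2026, 12 business days (Aug 24, Aug 25, Aug 26, Aug 27, …, Sep 4, Sep 7, Sep 8, skipping weekends) brings us to Tuesday, Sep 8, 2026, which is the last day of the mitigation period.
Adding 10 calendar days to Sep 8, 2026 gives Sep 18, 2026, which is the last day of the response period.
The date termination becomes effective: Sep 18, 2026 + 26 days = Oct 14, 2026.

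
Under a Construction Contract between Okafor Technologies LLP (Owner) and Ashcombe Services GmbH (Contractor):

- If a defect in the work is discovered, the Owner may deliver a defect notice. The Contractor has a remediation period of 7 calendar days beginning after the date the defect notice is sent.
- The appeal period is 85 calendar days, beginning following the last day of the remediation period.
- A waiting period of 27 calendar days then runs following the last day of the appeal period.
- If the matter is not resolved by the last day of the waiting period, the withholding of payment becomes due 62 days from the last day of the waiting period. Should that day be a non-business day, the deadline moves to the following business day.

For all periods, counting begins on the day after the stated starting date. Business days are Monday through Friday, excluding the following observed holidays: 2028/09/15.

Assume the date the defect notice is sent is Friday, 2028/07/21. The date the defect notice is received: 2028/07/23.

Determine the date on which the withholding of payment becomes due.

2029/01/18

The last day of the remediation period: 7 calendar days after 2028/07/21 is 2028/07/28.
Adding 85 calendar days to 2028/07/28 gives 2028/10/21, which is the last day of the appeal period.
The last day of the waiting period: 27 calendar days after 2028/10/21 is 2028/11/17.
The date on which the withholding of payment becomes due: 2028/11/17 + 62 days = 2029/01/18. 2029/01/18 is a Thursday and is not a listed holiday, so no roll-forward applies.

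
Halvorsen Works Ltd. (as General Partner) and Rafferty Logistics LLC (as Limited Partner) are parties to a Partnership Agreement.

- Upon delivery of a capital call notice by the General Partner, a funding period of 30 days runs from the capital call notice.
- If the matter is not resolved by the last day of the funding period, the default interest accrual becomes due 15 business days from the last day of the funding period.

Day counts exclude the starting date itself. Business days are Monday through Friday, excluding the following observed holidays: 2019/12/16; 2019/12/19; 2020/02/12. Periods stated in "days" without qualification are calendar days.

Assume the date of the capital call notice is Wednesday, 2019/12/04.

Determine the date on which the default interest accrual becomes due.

2020/01/24

The last day of the funding period: 30 calendar days after 2019/12/04 is 2020/01/03.
The date on which the default interest accrual becomes due: 15 business days after Friday, 2020/01/03, skipping weekends — Jan 6, Jan 7, Jan 8, Jan 9, …, Jan 22, Jan 23, Jan 24 — lands on Friday, 2020/01/24.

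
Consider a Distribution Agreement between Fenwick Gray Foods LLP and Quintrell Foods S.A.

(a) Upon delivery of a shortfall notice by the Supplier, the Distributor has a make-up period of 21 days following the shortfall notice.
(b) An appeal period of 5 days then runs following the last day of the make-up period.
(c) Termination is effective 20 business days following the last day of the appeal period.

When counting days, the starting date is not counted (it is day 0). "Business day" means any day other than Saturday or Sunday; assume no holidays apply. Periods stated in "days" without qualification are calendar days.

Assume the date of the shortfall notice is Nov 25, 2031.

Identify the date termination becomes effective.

The last day of the make-up period: 21 calendar days after Nov 25, 2031 is Dec 16, 2031.
Adding 5 calendar days to Dec 16, 2031 gives Dec 21, 2031, which is the last day of the appeal period.
The date termination becomes effective: counting 20 business days from Sunday, Dec 21, 2031 (Dec 22, Dec 23, Dec 24, Dec 25, …, Jan 14, Jan 15, Jan 16, skipping weekends) reaches Friday, Jan 16, 2032.

Jan 16, 2032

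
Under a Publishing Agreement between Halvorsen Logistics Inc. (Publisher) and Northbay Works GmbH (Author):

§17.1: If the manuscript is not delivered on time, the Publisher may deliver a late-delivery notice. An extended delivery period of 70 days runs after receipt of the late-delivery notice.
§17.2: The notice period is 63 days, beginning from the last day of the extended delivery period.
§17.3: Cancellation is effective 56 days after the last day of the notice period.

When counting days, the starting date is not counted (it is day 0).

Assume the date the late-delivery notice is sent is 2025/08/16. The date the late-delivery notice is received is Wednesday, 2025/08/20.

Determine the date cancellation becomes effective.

2026/02/25

The last day of the extended delivery period: 2025/08/20 + 70 days = 2025/10/29.
Adding 63 calendar days to 2025/10/29 gives 2025/12/31, which is the last day of the notice period.
The date cancellation becomes effective: 56 calendar days after 2025/12/31 is 2026/02/25.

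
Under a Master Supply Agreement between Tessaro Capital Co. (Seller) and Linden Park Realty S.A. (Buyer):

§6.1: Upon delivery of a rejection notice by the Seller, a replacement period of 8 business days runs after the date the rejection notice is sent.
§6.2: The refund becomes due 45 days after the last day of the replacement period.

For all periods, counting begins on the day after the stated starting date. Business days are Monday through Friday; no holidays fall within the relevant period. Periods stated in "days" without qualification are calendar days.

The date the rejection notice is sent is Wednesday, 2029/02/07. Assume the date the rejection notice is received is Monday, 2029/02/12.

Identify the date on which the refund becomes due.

2029/04/05

The last day of the replacement period: counting 8 business days from Wednesday, 2029/02/07 (Feb 8, Feb 9, Feb 12, Feb 13, Feb 14, Feb 15, Feb 16, Feb 19, skipping weekends) reaches Monday, 2029/02/19.
Adding 45 calendar days to 2029/02/19 gives 2029/04/05, which is the date on which the refund becomes due.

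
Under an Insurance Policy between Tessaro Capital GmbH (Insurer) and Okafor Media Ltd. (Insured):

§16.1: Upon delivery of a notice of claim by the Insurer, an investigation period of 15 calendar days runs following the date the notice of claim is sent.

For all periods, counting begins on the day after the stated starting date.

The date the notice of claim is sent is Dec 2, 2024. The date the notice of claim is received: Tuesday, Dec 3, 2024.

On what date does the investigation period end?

The last day of the investigation period: 15 calendar days after Dec 2, 2024 is Dec 17, 2024.

Dec 17, 2024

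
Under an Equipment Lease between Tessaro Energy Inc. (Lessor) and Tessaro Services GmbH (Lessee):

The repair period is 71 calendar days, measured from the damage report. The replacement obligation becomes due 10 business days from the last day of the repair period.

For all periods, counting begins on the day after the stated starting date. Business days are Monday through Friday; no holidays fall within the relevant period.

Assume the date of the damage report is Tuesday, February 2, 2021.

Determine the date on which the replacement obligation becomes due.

The last day of the repair period: February 2, 2021 + 71 days = April 14, 2021.
The date on which the replacement obligation becomes due: counting 10 business days from Wednesday, April 14, 2021 (Apr 15, Apr 16, Apr 19, Apr 20, Apr 21, Apr 22, Apr 23, Apr 26, Apr 27, Apr 28, skipping weekends) reaches Wednesday, April 28, 2021.

April 28, 2021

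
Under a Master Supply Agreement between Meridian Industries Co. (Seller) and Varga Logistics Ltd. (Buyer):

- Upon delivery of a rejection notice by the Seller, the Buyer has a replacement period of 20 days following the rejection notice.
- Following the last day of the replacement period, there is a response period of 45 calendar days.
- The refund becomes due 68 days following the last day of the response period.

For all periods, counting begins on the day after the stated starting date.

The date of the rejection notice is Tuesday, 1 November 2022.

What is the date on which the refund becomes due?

14 March 2023

The last day of the replacement period: 1 November 2022 + 20 days = 21 November 2022.
The last day of the response period: 21 November 2022 + 45 days = 5 January 2023.
Adding 68 calendar days to 5 January 2023 gives 14 March 2023, which is the date on which the refund becomes due.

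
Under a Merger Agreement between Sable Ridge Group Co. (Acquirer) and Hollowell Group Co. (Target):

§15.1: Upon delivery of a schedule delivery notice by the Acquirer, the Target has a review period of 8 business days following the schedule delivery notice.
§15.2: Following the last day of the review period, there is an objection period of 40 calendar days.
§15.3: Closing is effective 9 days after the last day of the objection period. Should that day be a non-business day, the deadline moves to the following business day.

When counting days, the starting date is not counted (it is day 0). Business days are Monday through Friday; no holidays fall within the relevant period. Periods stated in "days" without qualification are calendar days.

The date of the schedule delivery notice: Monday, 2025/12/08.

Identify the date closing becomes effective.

2026/02/05

The last day of the review period: counting 8 business days from Monday, 2025/12/08 (Dec 9, Dec 10, Dec 11, Dec 12, Dec 15, Dec 16, Dec 17, Dec 18, skipping weekends) reaches Thursday, 2025/12/18.
The last day of the objection period: 2025/12/18 + 40 days = 2026/01/27.
The date closing becomes effective: 9 calendar days after 2026/01/27 is 2026/02/05. 2026/02/05 is a Thursday, so no roll-forward applies.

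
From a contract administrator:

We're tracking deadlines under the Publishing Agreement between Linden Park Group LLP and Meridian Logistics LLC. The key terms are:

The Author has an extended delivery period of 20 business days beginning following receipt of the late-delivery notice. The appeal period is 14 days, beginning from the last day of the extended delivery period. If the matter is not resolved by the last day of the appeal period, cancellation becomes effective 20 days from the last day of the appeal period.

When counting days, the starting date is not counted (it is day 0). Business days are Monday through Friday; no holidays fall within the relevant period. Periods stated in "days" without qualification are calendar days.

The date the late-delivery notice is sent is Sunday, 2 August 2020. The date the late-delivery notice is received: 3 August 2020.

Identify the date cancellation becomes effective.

4 October 2020

The last day of the extended delivery period: 20 business days after Monday, 3 August 2020, skipping weekends — Aug 4, Aug 5, Aug 6, Aug 7, …, Aug 27, Aug 28, Aug 31 — lands on Monday, 31 August 2020.
The last day of the appeal period: 14 calendar days after 31 August 2020 is 14 September 2020.
The date cancellation becomes effective: 14 September 2020 + 20 days = 4 October 2020.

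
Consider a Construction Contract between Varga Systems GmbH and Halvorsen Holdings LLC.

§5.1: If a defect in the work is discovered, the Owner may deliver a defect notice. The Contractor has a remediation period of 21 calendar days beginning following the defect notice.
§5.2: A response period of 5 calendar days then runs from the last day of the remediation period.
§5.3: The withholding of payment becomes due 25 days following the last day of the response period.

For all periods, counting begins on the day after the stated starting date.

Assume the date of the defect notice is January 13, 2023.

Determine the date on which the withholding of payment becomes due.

March 5, 2023

Adding 21 calendar days to January 13, 2023 gives February 3, 2023, which is the last day of the remediation period.
Adding 5 calendar days to February 3, 2023 gives February 8, 2023, which is the last day of the response period.
The date on which the withholding of payment becomes due: February 8, 2023 + 25 days = March 5, 2023.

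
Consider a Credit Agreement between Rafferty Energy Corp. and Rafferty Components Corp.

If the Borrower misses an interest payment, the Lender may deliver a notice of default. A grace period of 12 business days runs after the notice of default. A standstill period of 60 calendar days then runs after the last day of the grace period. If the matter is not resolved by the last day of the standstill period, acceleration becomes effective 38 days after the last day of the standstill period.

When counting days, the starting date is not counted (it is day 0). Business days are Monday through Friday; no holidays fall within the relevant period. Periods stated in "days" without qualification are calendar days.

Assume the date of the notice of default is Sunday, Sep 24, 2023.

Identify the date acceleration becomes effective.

Jan 16, 2024

The last day of the grace period: counting 12 business days from Sunday, Sep 24, 2023 (Sep 25, Sep 26, Sep 27, Sep 28, …, Oct 6, Oct 9, Oct 10, skipping weekends) reaches Tuesday, Oct 10, 2023.
Adding 60 calendar days to Oct 10, 2023 gives Dec 9, 2023, which is the last day of the standstill period.
The date acceleration becomes effective: Dec 9, 2023 + 38 days = Jan 16, 2024.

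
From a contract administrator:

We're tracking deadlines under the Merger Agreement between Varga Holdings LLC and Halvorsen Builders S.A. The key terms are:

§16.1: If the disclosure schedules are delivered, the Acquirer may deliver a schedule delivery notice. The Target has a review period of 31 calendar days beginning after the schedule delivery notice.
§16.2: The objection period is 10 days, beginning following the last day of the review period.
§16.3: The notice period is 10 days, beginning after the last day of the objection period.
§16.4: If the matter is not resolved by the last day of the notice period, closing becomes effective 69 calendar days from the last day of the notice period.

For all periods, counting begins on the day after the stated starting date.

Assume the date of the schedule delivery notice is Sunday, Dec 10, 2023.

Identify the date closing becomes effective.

Adding 31 calendar days to Dec 10, 2023 gives Jan 10, 2024, which is the last day of the review period.
The last day of the objection period: 10 calendar days after Jan 10, 2024 is Jan 20, 2024.
Adding 10 calendar days to Jan 20, 2024 gives Jan 30, 2024, which is the last day of the notice period.
The date closing becomes effective: 69 calendar days after Jan 30, 2024 is Apr 8, 2024.

Apr 8, 2024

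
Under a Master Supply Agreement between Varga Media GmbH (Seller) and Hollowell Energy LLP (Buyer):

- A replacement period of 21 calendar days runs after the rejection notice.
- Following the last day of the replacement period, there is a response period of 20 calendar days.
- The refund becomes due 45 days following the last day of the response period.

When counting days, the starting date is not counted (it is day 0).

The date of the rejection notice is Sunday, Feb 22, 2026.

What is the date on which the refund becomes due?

The last day of the replacement period: 21 calendar days after Feb 22, 2026 is Mar 15, 2026.
The last day of the response period: 20 calendar days after Mar 15, 2026 is Apr 4, 2026.
The date on which the refund becomes due: 45 calendar days after Apr 4, 2026 is May 19, 2026.

May 19, 2026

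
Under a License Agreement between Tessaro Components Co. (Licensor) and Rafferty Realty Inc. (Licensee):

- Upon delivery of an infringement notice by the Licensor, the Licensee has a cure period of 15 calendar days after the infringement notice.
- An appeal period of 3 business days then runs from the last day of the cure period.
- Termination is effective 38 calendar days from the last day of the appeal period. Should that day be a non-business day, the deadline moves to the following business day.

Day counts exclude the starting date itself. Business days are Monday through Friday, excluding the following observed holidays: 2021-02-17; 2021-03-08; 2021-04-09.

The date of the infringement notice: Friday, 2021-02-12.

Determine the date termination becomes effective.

2021-04-12

The last day of the cure period: 15 calendar days after 2021-02-12 is 2021-02-27.
From Saturday, 2021-02-27, 3 business days (Mar 1, Mar 2, Mar 3, skipping weekends) brings us to Wednesday, 2021-03-03, which is the last day of the appeal period.
The date termination becomes effective: 2021-03-03 + 38 days = 2021-04-10. That falls on a Saturday, so it rolls to the next business day, Monday, 2021-04-12.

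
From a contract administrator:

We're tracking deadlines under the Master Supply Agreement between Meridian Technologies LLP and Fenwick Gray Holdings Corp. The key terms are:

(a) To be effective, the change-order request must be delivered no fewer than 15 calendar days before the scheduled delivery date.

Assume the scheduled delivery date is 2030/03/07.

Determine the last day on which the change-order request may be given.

2030/03/07 minus 15 days is 2030/02/20.

2030/02/20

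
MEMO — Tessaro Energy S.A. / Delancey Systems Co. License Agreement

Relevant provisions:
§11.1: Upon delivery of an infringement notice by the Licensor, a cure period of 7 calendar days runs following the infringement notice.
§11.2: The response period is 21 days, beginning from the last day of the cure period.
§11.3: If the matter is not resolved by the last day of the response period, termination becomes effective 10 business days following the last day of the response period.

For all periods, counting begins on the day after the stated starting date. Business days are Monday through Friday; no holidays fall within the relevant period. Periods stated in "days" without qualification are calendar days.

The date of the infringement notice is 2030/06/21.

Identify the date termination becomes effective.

2030/08/02

The last day of the cure period: 7 calendar days after 2030/06/21 is 2030/06/28.
Adding 21 calendar days to 2030/06/28 gives 2030/07/19, which is the last day of the response period.
The date termination becomes effective: 10 business days after Friday, 2030/07/19, skipping weekends — Jul 22, Jul 23, Jul 24, Jul 25, Jul 26, Jul 29, Jul 30, Jul 31, Aug 1, Aug 2 — lands on Friday, 2030/08/02.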